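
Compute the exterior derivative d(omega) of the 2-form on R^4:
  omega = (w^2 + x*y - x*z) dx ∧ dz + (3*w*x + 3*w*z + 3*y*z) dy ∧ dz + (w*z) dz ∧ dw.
d(omega) = (3*w - x) dx ∧ dy ∧ dz + (2*w) dx ∧ dz ∧ dw + (3*x + 3*z) dy ∧ dz ∧ dw

For a 2-form omega = sum_{i<j} g_{ij} dx_i ∧ dx_j, the exterior derivative is
  d(omega) = sum_{i<j} d(g_{ij}) ∧ dx_i ∧ dx_j = sum_{i<j, k} (∂g_{ij}/∂x_k) dx_k ∧ dx_i ∧ dx_j.
Expand each term, using dx_k ∧ dx_i ∧ dx_j = sgn(permutation) dx_{(a)} ∧ dx_{(b)} ∧ dx_{(c)} with (a < b < c) sorted:
  d(w^2 + x*y - x*z) includes (∂/∂y)(w^2 + x*y - x*z) dy = (x) dy, which multiplied by dx ∧ dz gives (-x) dx ∧ dy ∧ dz
  d(w^2 + x*y - x*z) includes (∂/∂w)(w^2 + x*y - x*z) dw = (2*w) dw, which multiplied by dx ∧ dz gives (2*w) dx ∧ dz ∧ dw
  d(3*w*x + 3*w*z + 3*y*z) includes (∂/∂x)(3*w*x + 3*w*z + 3*y*z) dx = (3*w) dx, which multiplied by dy ∧ dz gives (3*w) dx ∧ dy ∧ dz
  d(3*w*x + 3*w*z + 3*y*z) includes (∂/∂w)(3*w*x + 3*w*z + 3*y*z) dw = (3*x + 3*z) dw, which multiplied by dy ∧ dz gives (3*x + 3*z) dy ∧ dz ∧ dw
Collecting like 3-forms: d(omega) = (3*w - x) dx ∧ dy ∧ dz + (2*w) dx ∧ dz ∧ dw + (3*x + 3*z) dy ∧ dz ∧ dw.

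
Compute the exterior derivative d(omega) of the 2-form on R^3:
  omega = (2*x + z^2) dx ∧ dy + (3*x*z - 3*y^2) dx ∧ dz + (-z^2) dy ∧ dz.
d(omega) = (6*y + 2*z) dx ∧ dy ∧ dz

For a 2-form omega = sum_{i<j} g_{ij} dx_i ∧ dx_j, the exterior derivative is
  d(omega) = sum_{i<j} d(g_{ij}) ∧ dx_i ∧ dx_j = sum_{i<j, k} (∂g_{ij}/∂x_k) dx_k ∧ dx_i ∧ dx_j.
Expand each term, using dx_k ∧ dx_i ∧ dx_j = sgn(permutation) dx_{(a)} ∧ dx_{(b)} ∧ dx_{(c)} with (a < b < c) sorted:
  d(2*x + z^2) includes (∂/∂z)(2*x + z^2) dz = (2*z) dz, which multiplied by dx ∧ dy gives (2*z) dx ∧ dy ∧ dz
  d(3*x*z - 3*y^2) includes (∂/∂y)(3*x*z - 3*y^2) dy = (-6*y) dy, which multiplied by dx ∧ dz gives (6*y) dx ∧ dy ∧ dz
Collecting like 3-forms: d(omega) = (6*y + 2*z) dx ∧ dy ∧ dz.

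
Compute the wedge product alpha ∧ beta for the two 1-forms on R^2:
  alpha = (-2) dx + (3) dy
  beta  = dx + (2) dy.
alpha ∧ beta = (-7) dx ∧ dy

Distribute the wedge, using dx_i ∧ dx_j = -dx_j ∧ dx_i and dx_i ∧ dx_i = 0. For each pair (i, j) with i < j, the coefficient of dx_i ∧ dx_j in alpha ∧ beta is (alpha_i * beta_j - alpha_j * beta_i). Collecting: alpha ∧ beta = (-7) dx ∧ dy.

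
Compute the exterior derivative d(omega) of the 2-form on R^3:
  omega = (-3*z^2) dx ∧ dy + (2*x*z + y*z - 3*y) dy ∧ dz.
d(omega) = (-4*z) dx ∧ dy ∧ dz

For a 2-form omega = sum_{i<j} g_{ij} dx_i ∧ dx_j, the exterior derivative is
  d(omega) = sum_{i<j} d(g_{ij}) ∧ dx_i ∧ dx_j = sum_{i<j, k} (∂g_{ij}/∂x_k) dx_k ∧ dx_i ∧ dx_j.
Expand each term, using dx_k ∧ dx_i ∧ dx_j = sgn(permutation) dx_{(a)} ∧ dx_{(b)} ∧ dx_{(c)} with (a < b < c) sorted:
  d(-3*z^2) includes (∂/∂z)(-3*z^2) dz = (-6*z) dz, which multiplied by dx ∧ dy gives (-6*z) dx ∧ dy ∧ dz
  d(2*x*z + y*z - 3*y) includes (∂/∂x)(2*x*z + y*z - 3*y) dx = (2*z) dx, which multiplied by dy ∧ dz gives (2*z) dx ∧ dy ∧ dz
Collecting like 3-forms: d(omega) = (-4*z) dx ∧ dy ∧ dz.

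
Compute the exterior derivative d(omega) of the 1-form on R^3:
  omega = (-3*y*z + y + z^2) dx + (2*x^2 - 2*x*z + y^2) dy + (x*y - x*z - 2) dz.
d(omega) = (4*x + z - 1) dx ∧ dy + (4*y - 3*z) dx ∧ dz + (3*x) dy ∧ dz

For a 1-form omega = sum_i f_i dx_i, the exterior derivative is
  d(omega) = sum_{i < j} (∂f_j/∂x_i - ∂f_i/∂x_j) dx_i ∧ dx_j.
  coefficient of dx ∧ dy: ∂f_2/∂x - ∂f_1/∂y = ∂(2*x^2 - 2*x*z + y^2)/∂x - ∂(-3*y*z + y + z^2)/∂y = 4*x + z - 1
  coefficient of dx ∧ dz: ∂f_3/∂x - ∂f_1/∂z = ∂(x*y - x*z - 2)/∂x - ∂(-3*y*z + y + z^2)/∂z = 4*y - 3*z
  coefficient of dy ∧ dz: ∂f_3/∂y - ∂f_2/∂z = ∂(x*y - x*z - 2)/∂y - ∂(2*x^2 - 2*x*z + y^2)/∂z = 3*x
Assembling: d(omega) = (4*x + z - 1) dx ∧ dy + (4*y - 3*z) dx ∧ dz + (3*x) dy ∧ dz.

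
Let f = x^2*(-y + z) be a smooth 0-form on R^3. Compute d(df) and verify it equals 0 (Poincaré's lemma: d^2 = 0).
d(df) = 0

Step 1: df = sum_i (∂f/∂x_i) dx_i = (2*x*(-y + z)) dx + (-x^2) dy + (x^2) dz.
Step 2: Apply d again. Using the 1-form formula, the coefficient of dx ∧ dy in d(df) is ∂^2 f/∂x ∂y - ∂^2 f/∂y ∂x = (-2*x) - (-2*x) = 0 (equality of mixed partials for smooth f).
Similarly for dx ∧ dz and dy ∧ dz — all coefficients vanish. So d(df) = 0.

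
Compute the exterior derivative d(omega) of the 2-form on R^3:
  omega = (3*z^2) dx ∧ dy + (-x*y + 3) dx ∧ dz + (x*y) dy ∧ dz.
d(omega) = (x + y + 6*z) dx ∧ dy ∧ dz

For a 2-form omega = sum_{i<j} g_{ij} dx_i ∧ dx_j, the exterior derivative is
  d(omega) = sum_{i<j} d(g_{ij}) ∧ dx_i ∧ dx_j = sum_{i<j, k} (∂g_{ij}/∂x_k) dx_k ∧ dx_i ∧ dx_j.
Expand each term, using dx_k ∧ dx_i ∧ dx_j = sgn(permutation) dx_{(a)} ∧ dx_{(b)} ∧ dx_{(c)} with (a < b < c) sorted:
  d(3*z^2) includes (∂/∂z)(3*z^2) dz = (6*z) dz, which multiplied by dx ∧ dy gives (6*z) dx ∧ dy ∧ dz
  d(-x*y + 3) includes (∂/∂y)(-x*y + 3) dy = (-x) dy, which multiplied by dx ∧ dz gives (x) dx ∧ dy ∧ dz
  d(x*y) includes (∂/∂x)(x*y) dx = (y) dx, which multiplied by dy ∧ dz gives (y) dx ∧ dy ∧ dz
Collecting like 3-forms: d(omega) = (x + y + 6*z) dx ∧ dy ∧ dz.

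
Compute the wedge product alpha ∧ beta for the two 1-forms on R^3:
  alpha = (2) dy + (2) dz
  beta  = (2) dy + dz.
alpha ∧ beta = (-2) dy ∧ dz

Distribute the wedge, using dx_i ∧ dx_j = -dx_j ∧ dx_i and dx_i ∧ dx_i = 0. For each pair (i, j) with i < j, the coefficient of dx_i ∧ dx_j in alpha ∧ beta is (alpha_i * beta_j - alpha_j * beta_i). Collecting: alpha ∧ beta = (-2) dy ∧ dz.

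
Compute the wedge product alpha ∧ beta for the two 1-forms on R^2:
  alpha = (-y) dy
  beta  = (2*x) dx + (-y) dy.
alpha ∧ beta = (2*x*y) dx ∧ dy

Distribute the wedge, using dx_i ∧ dx_j = -dx_j ∧ dx_i and dx_i ∧ dx_i = 0. For each pair (i, j) with i < j, the coefficient of dx_i ∧ dx_j in alpha ∧ beta is (alpha_i * beta_j - alpha_j * beta_i). Collecting: alpha ∧ beta = (2*x*y) dx ∧ dy.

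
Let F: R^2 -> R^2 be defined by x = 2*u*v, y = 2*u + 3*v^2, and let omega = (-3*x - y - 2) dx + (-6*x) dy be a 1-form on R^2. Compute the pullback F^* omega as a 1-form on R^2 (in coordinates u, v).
F^* omega = (2*v*(-6*u*v - 14*u - 3*v^2 - 2)) du + (2*u*(-6*u*v - 2*u - 39*v^2 - 2)) dv

Using F^*(f dg) = (f ∘ F) d(g ∘ F), substitute each coordinate x_i by F_i(u, v) in f_i, and replace dx_i by d F_i = (∂F_i/∂u) du + (∂F_i/∂v) dv.
  For the x component: f_1(F) = -6*u*v - 2*u - 3*v^2 - 2; d F_1 = (2*v) du + (2*u) dv
  For the y component: f_2(F) = -12*u*v; d F_2 = (2) du + (6*v) dv
Combining and collecting du, dv coefficients:
  coeff of du: 2*v*(-6*u*v - 14*u - 3*v^2 - 2)
  coeff of dv: 2*u*(-6*u*v - 2*u - 39*v^2 - 2)
F^* omega = (2*v*(-6*u*v - 14*u - 3*v^2 - 2)) du + (2*u*(-6*u*v - 2*u - 39*v^2 - 2)) dv.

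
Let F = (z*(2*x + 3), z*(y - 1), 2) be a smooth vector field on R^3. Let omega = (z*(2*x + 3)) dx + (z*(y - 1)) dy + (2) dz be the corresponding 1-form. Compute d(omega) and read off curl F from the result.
d(omega) = (1 - y) dy ∧ dz + (2*x + 3) dz ∧ dx + (0) dx ∧ dy; curl F = (1 - y, 2*x + 3, 0)

d omega = sum_{i<j} (∂f_j/∂x_i - ∂f_i/∂x_j) dx_i ∧ dx_j. Under the identification (dy ∧ dz, dz ∧ dx, dx ∧ dy) ↔ (e_x, e_y, e_z), the coefficients are exactly the components of curl F. Compute:
  ∂R/∂y - ∂Q/∂z = (0) - (y - 1) = 1 - y
  ∂P/∂z - ∂R/∂x = (2*x + 3) - (0) = 2*x + 3
  ∂Q/∂x - ∂P/∂y = (0) - (0) = 0.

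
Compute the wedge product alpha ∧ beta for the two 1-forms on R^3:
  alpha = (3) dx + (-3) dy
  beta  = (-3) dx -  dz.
alpha ∧ beta = (-3) dx ∧ dz + (-9) dx ∧ dy + (3) dy ∧ dz

Distribute the wedge, using dx_i ∧ dx_j = -dx_j ∧ dx_i and dx_i ∧ dx_i = 0. For each pair (i, j) with i < j, the coefficient of dx_i ∧ dx_j in alpha ∧ beta is (alpha_i * beta_j - alpha_j * beta_i). Collecting: alpha ∧ beta = (-3) dx ∧ dz + (-9) dx ∧ dy + (3) dy ∧ dz.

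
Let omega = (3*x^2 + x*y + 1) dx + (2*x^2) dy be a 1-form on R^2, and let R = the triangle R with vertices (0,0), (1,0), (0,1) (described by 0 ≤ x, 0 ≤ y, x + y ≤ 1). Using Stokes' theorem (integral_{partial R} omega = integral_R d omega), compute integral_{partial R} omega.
integral_(partial R) omega = 1/2

Stokes: integral_partial_R omega = integral_R d omega with d omega = (∂Q/∂x - ∂P/∂y) dx ∧ dy.
  ∂Q/∂x = 4*x
  ∂P/∂y = x
  integrand = ∂Q/∂x - ∂P/∂y = 3*x.
Integrating over R: integral_0^1 integral_0^{1-x} (3*x) dy dx = 1/2.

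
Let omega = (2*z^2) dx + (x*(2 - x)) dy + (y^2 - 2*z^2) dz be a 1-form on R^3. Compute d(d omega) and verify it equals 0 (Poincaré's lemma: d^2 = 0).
d(d omega) = 0

Step 1: d omega = sum_{i<j} (∂f_j/∂x_i - ∂f_i/∂x_j) dx_i ∧ dx_j:
  coeff of dx ∧ dy: 2 - 2*x
  coeff of dx ∧ dz: -4*z
  coeff of dy ∧ dz: 2*y
Step 2: Apply d again to each 2-form coefficient. The only possible 3-form in R^3 is dx ∧ dy ∧ dz, with coefficient
  ∂(coeff of dy∧dz)/∂x - ∂(coeff of dx∧dz)/∂y + ∂(coeff of dx∧dy)/∂z
  = ∂/∂x (2*y) - ∂/∂y (-4*z) + ∂/∂z (2 - 2*x).
Each of these terms simplifies to sums of mixed partials that cancel in pairs. The result is 0 (by equality of mixed partials for smooth functions — Schwarz / Clairaut).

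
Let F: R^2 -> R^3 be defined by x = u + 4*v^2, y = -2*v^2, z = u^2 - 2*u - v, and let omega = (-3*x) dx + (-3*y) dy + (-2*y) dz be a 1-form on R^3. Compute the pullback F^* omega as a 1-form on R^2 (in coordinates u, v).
F^* omega = (8*u*v^2 - 3*u - 20*v^2) du + (4*v*(-6*u - 30*v^2 - v)) dv

Using F^*(f dg) = (f ∘ F) d(g ∘ F), substitute each coordinate x_i by F_i(u, v) in f_i, and replace dx_i by d F_i = (∂F_i/∂u) du + (∂F_i/∂v) dv.
  For the x component: f_1(F) = -3*u - 12*v^2; d F_1 = (1) du + (8*v) dv
  For the y component: f_2(F) = 6*v^2; d F_2 = (0) du + (-4*v) dv
  For the z component: f_3(F) = 4*v^2; d F_3 = (2*u - 2) du + (-1) dv
Combining and collecting du, dv coefficients:
  coeff of du: 8*u*v^2 - 3*u - 20*v^2
  coeff of dv: 4*v*(-6*u - 30*v^2 - v)
F^* omega = (8*u*v^2 - 3*u - 20*v^2) du + (4*v*(-6*u - 30*v^2 - v)) dv.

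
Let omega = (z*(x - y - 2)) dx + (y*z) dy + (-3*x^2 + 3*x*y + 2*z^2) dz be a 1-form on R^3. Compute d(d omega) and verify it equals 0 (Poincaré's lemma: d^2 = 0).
d(d omega) = 0

Step 1: d omega = sum_{i<j} (∂f_j/∂x_i - ∂f_i/∂x_j) dx_i ∧ dx_j:
  coeff of dx ∧ dy: z
  coeff of dx ∧ dz: -7*x + 4*y + 2
  coeff of dy ∧ dz: 3*x - y
Step 2: Apply d again to each 2-form coefficient. The only possible 3-form in R^3 is dx ∧ dy ∧ dz, with coefficient
  ∂(coeff of dy∧dz)/∂x - ∂(coeff of dx∧dz)/∂y + ∂(coeff of dx∧dy)/∂z
  = ∂/∂x (3*x - y) - ∂/∂y (-7*x + 4*y + 2) + ∂/∂z (z).
Each of these terms simplifies to sums of mixed partials that cancel in pairs. The result is 0 (by equality of mixed partials for smooth functions — Schwarz / Clairaut).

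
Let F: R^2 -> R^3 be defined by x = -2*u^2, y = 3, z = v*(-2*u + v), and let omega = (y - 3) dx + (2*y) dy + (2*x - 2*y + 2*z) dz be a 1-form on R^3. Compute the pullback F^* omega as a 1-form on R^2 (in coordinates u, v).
F^* omega = (4*v*(2*u^2 + 2*u*v - v^2 + 3)) du + (8*u^3 - 12*u*v^2 + 12*u + 4*v^3 - 12*v) dv

Using F^*(f dg) = (f ∘ F) d(g ∘ F), substitute each coordinate x_i by F_i(u, v) in f_i, and replace dx_i by d F_i = (∂F_i/∂u) du + (∂F_i/∂v) dv.
  For the x component: f_1(F) = 0; d F_1 = (-4*u) du + (0) dv
  For the y component: f_2(F) = 6; d F_2 = (0) du + (0) dv
  For the z component: f_3(F) = -4*u^2 - 4*u*v + 2*v^2 - 6; d F_3 = (-2*v) du + (-2*u + 2*v) dv
Combining and collecting du, dv coefficients:
  coeff of du: 4*v*(2*u^2 + 2*u*v - v^2 + 3)
  coeff of dv: 8*u^3 - 12*u*v^2 + 12*u + 4*v^3 - 12*v
F^* omega = (4*v*(2*u^2 + 2*u*v - v^2 + 3)) du + (8*u^3 - 12*u*v^2 + 12*u + 4*v^3 - 12*v) dv.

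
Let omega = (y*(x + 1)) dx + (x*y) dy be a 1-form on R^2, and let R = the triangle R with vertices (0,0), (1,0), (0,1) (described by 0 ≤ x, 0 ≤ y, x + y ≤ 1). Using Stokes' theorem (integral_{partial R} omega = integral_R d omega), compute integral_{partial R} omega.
integral_(partial R) omega = -1/2

Stokes: integral_partial_R omega = integral_R d omega with d omega = (∂Q/∂x - ∂P/∂y) dx ∧ dy.
  ∂Q/∂x = y
  ∂P/∂y = x + 1
  integrand = ∂Q/∂x - ∂P/∂y = -x + y - 1.
Integrating over R: integral_0^1 integral_0^{1-x} (-x + y - 1) dy dx = -1/2.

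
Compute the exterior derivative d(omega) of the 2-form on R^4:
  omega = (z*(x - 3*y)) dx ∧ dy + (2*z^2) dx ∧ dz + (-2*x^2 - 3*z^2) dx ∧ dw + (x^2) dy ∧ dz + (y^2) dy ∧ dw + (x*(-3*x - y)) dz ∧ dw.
d(omega) = (3*x - 3*y) dx ∧ dy ∧ dz + (-6*x - y + 6*z) dx ∧ dz ∧ dw + (-x) dy ∧ dz ∧ dw

For a 2-form omega = sum_{i<j} g_{ij} dx_i ∧ dx_j, the exterior derivative is
  d(omega) = sum_{i<j} d(g_{ij}) ∧ dx_i ∧ dx_j = sum_{i<j, k} (∂g_{ij}/∂x_k) dx_k ∧ dx_i ∧ dx_j.
Expand each term, using dx_k ∧ dx_i ∧ dx_j = sgn(permutation) dx_{(a)} ∧ dx_{(b)} ∧ dx_{(c)} with (a < b < c) sorted:
  d(z*(x - 3*y)) includes (∂/∂z)(z*(x - 3*y)) dz = (x - 3*y) dz, which multiplied by dx ∧ dy gives (x - 3*y) dx ∧ dy ∧ dz
  d(-2*x^2 - 3*z^2) includes (∂/∂z)(-2*x^2 - 3*z^2) dz = (-6*z) dz, which multiplied by dx ∧ dw gives (6*z) dx ∧ dz ∧ dw
  d(x^2) includes (∂/∂x)(x^2) dx = (2*x) dx, which multiplied by dy ∧ dz gives (2*x) dx ∧ dy ∧ dz
  d(x*(-3*x - y)) includes (∂/∂x)(x*(-3*x - y)) dx = (-6*x - y) dx, which multiplied by dz ∧ dw gives (-6*x - y) dx ∧ dz ∧ dw
  d(x*(-3*x - y)) includes (∂/∂y)(x*(-3*x - y)) dy = (-x) dy, which multiplied by dz ∧ dw gives (-x) dy ∧ dz ∧ dw
Collecting like 3-forms: d(omega) = (3*x - 3*y) dx ∧ dy ∧ dz + (-6*x - y + 6*z) dx ∧ dz ∧ dw + (-x) dy ∧ dz ∧ dw.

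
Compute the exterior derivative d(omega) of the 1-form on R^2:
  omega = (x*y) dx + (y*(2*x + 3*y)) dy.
d(omega) = (-x + 2*y) dx ∧ dy

For a 1-form omega = sum_i f_i dx_i, the exterior derivative is
  d(omega) = sum_{i < j} (∂f_j/∂x_i - ∂f_i/∂x_j) dx_i ∧ dx_j.
  coefficient of dx ∧ dy: ∂f_2/∂x - ∂f_1/∂y = ∂(y*(2*x + 3*y))/∂x - ∂(x*y)/∂y = -x + 2*y
Assembling: d(omega) = (-x + 2*y) dx ∧ dy.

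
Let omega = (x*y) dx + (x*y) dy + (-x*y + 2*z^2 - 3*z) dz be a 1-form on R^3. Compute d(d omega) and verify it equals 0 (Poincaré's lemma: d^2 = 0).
d(d omega) = 0

Step 1: d omega = sum_{i<j} (∂f_j/∂x_i - ∂f_i/∂x_j) dx_i ∧ dx_j:
  coeff of dx ∧ dy: -x + y
  coeff of dx ∧ dz: -y
  coeff of dy ∧ dz: -x
Step 2: Apply d again to each 2-form coefficient. The only possible 3-form in R^3 is dx ∧ dy ∧ dz, with coefficient
  ∂(coeff of dy∧dz)/∂x - ∂(coeff of dx∧dz)/∂y + ∂(coeff of dx∧dy)/∂z
  = ∂/∂x (-x) - ∂/∂y (-y) + ∂/∂z (-x + y).
Each of these terms simplifies to sums of mixed partials that cancel in pairs. The result is 0 (by equality of mixed partials for smooth functions — Schwarz / Clairaut).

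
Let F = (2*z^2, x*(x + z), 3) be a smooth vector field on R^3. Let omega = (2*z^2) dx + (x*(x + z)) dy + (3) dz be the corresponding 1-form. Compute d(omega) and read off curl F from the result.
d(omega) = (-x) dy ∧ dz + (4*z) dz ∧ dx + (2*x + z) dx ∧ dy; curl F = (-x, 4*z, 2*x + z)

d omega = sum_{i<j} (∂f_j/∂x_i - ∂f_i/∂x_j) dx_i ∧ dx_j. Under the identification (dy ∧ dz, dz ∧ dx, dx ∧ dy) ↔ (e_x, e_y, e_z), the coefficients are exactly the components of curl F. Compute:
  ∂R/∂y - ∂Q/∂z = (0) - (x) = -x
  ∂P/∂z - ∂R/∂x = (4*z) - (0) = 4*z
  ∂Q/∂x - ∂P/∂y = (2*x + z) - (0) = 2*x + z.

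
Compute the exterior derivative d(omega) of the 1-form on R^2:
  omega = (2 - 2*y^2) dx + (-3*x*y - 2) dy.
d(omega) = (y) dx ∧ dy

For a 1-form omega = sum_i f_i dx_i, the exterior derivative is
  d(omega) = sum_{i < j} (∂f_j/∂x_i - ∂f_i/∂x_j) dx_i ∧ dx_j.
  coefficient of dx ∧ dy: ∂f_2/∂x - ∂f_1/∂y = ∂(-3*x*y - 2)/∂x - ∂(2 - 2*y^2)/∂y = y
Assembling: d(omega) = (y) dx ∧ dy.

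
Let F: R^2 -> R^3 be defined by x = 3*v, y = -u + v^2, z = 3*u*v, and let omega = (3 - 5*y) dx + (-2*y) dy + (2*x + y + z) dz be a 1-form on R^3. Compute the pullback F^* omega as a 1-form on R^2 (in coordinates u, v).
F^* omega = (9*u*v^2 - 3*u*v - 2*u + 3*v^3 + 20*v^2) du + (9*u^2*v - 3*u^2 + 3*u*v^2 + 22*u*v + 15*u - 4*v^3 - 15*v^2 + 9) dv

Using F^*(f dg) = (f ∘ F) d(g ∘ F), substitute each coordinate x_i by F_i(u, v) in f_i, and replace dx_i by d F_i = (∂F_i/∂u) du + (∂F_i/∂v) dv.
  For the x component: f_1(F) = 5*u - 5*v^2 + 3; d F_1 = (0) du + (3) dv
  For the y component: f_2(F) = 2*u - 2*v^2; d F_2 = (-1) du + (2*v) dv
  For the z component: f_3(F) = 3*u*v - u + v^2 + 6*v; d F_3 = (3*v) du + (3*u) dv
Combining and collecting du, dv coefficients:
  coeff of du: 9*u*v^2 - 3*u*v - 2*u + 3*v^3 + 20*v^2
  coeff of dv: 9*u^2*v - 3*u^2 + 3*u*v^2 + 22*u*v + 15*u - 4*v^3 - 15*v^2 + 9
F^* omega = (9*u*v^2 - 3*u*v - 2*u + 3*v^3 + 20*v^2) du + (9*u^2*v - 3*u^2 + 3*u*v^2 + 22*u*v + 15*u - 4*v^3 - 15*v^2 + 9) dv.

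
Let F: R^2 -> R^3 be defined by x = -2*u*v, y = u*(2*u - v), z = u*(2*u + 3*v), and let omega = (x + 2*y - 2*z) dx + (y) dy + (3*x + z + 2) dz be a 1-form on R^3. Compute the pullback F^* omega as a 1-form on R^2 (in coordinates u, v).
F^* omega = (16*u^3 - 12*u^2*v + 12*u*v^2 + 8*u + 6*v) du + (2*u*(2*u^2 + 6*u*v + 3)) dv

Using F^*(f dg) = (f ∘ F) d(g ∘ F), substitute each coordinate x_i by F_i(u, v) in f_i, and replace dx_i by d F_i = (∂F_i/∂u) du + (∂F_i/∂v) dv.
  For the x component: f_1(F) = -10*u*v; d F_1 = (-2*v) du + (-2*u) dv
  For the y component: f_2(F) = u*(2*u - v); d F_2 = (4*u - v) du + (-u) dv
  For the z component: f_3(F) = 2*u^2 - 3*u*v + 2; d F_3 = (4*u + 3*v) du + (3*u) dv
Combining and collecting du, dv coefficients:
  coeff of du: 16*u^3 - 12*u^2*v + 12*u*v^2 + 8*u + 6*v
  coeff of dv: 2*u*(2*u^2 + 6*u*v + 3)
F^* omega = (16*u^3 - 12*u^2*v + 12*u*v^2 + 8*u + 6*v) du + (2*u*(2*u^2 + 6*u*v + 3)) dv.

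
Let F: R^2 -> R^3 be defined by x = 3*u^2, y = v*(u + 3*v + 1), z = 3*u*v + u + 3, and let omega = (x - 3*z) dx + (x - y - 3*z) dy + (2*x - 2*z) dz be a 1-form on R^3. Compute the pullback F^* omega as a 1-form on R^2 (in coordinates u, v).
F^* omega = (18*u^3 - 33*u^2*v - 12*u^2 - 28*u*v^2 - 15*u*v - 56*u - 3*v^3 - v^2 - 27*v - 6) du + (21*u^3 - 10*u^2*v - 6*u^2 - 63*u*v^2 - 29*u*v - 30*u - 18*v^3 - 9*v^2 - 55*v - 9) dv

Using F^*(f dg) = (f ∘ F) d(g ∘ F), substitute each coordinate x_i by F_i(u, v) in f_i, and replace dx_i by d F_i = (∂F_i/∂u) du + (∂F_i/∂v) dv.
  For the x component: f_1(F) = 3*u^2 - 9*u*v - 3*u - 9; d F_1 = (6*u) du + (0) dv
  For the y component: f_2(F) = 3*u^2 - 10*u*v - 3*u - 3*v^2 - v - 9; d F_2 = (v) du + (u + 6*v + 1) dv
  For the z component: f_3(F) = 6*u^2 - 6*u*v - 2*u - 6; d F_3 = (3*v + 1) du + (3*u) dv
Combining and collecting du, dv coefficients:
  coeff of du: 18*u^3 - 33*u^2*v - 12*u^2 - 28*u*v^2 - 15*u*v - 56*u - 3*v^3 - v^2 - 27*v - 6
  coeff of dv: 21*u^3 - 10*u^2*v - 6*u^2 - 63*u*v^2 - 29*u*v - 30*u - 18*v^3 - 9*v^2 - 55*v - 9
F^* omega = (18*u^3 - 33*u^2*v - 12*u^2 - 28*u*v^2 - 15*u*v - 56*u - 3*v^3 - v^2 - 27*v - 6) du + (21*u^3 - 10*u^2*v - 6*u^2 - 63*u*v^2 - 29*u*v - 30*u - 18*v^3 - 9*v^2 - 55*v - 9) dv.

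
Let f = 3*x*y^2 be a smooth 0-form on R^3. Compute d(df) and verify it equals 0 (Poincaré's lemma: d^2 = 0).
d(df) = 0

Step 1: df = sum_i (∂f/∂x_i) dx_i = (3*y^2) dx + (6*x*y) dy + (0) dz.
Step 2: Apply d again. Using the 1-form formula, the coefficient of dx ∧ dy in d(df) is ∂^2 f/∂x ∂y - ∂^2 f/∂y ∂x = (6*y) - (6*y) = 0 (equality of mixed partials for smooth f).
Similarly for dx ∧ dz and dy ∧ dz — all coefficients vanish. So d(df) = 0.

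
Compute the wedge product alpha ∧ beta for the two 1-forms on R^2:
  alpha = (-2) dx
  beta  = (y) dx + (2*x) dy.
alpha ∧ beta = (-4*x) dx ∧ dy

Distribute the wedge, using dx_i ∧ dx_j = -dx_j ∧ dx_i and dx_i ∧ dx_i = 0. For each pair (i, j) with i < j, the coefficient of dx_i ∧ dx_j in alpha ∧ beta is (alpha_i * beta_j - alpha_j * beta_i). Collecting: alpha ∧ beta = (-4*x) dx ∧ dy.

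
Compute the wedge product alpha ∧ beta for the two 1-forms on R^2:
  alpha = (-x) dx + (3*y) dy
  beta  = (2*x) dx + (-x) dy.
alpha ∧ beta = (x*(x - 6*y)) dx ∧ dy

Distribute the wedge, using dx_i ∧ dx_j = -dx_j ∧ dx_i and dx_i ∧ dx_i = 0. For each pair (i, j) with i < j, the coefficient of dx_i ∧ dx_j in alpha ∧ beta is (alpha_i * beta_j - alpha_j * beta_i). Collecting: alpha ∧ beta = (x*(x - 6*y)) dx ∧ dy.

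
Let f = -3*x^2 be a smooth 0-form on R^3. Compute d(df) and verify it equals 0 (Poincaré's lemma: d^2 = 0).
d(df) = 0

Step 1: df = sum_i (∂f/∂x_i) dx_i = (-6*x) dx + (0) dy + (0) dz.
Step 2: Apply d again. Using the 1-form formula, the coefficient of dx ∧ dy in d(df) is ∂^2 f/∂x ∂y - ∂^2 f/∂y ∂x = (0) - (0) = 0 (equality of mixed partials for smooth f).
Similarly for dx ∧ dz and dy ∧ dz — all coefficients vanish. So d(df) = 0.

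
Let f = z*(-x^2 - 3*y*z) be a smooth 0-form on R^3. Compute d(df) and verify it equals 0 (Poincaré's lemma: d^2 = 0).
d(df) = 0

Step 1: df = sum_i (∂f/∂x_i) dx_i = (-2*x*z) dx + (-3*z^2) dy + (-x^2 - 6*y*z) dz.
Step 2: Apply d again. Using the 1-form formula, the coefficient of dx ∧ dy in d(df) is ∂^2 f/∂x ∂y - ∂^2 f/∂y ∂x = (0) - (0) = 0 (equality of mixed partials for smooth f).
Similarly for dx ∧ dz and dy ∧ dz — all coefficients vanish. So d(df) = 0.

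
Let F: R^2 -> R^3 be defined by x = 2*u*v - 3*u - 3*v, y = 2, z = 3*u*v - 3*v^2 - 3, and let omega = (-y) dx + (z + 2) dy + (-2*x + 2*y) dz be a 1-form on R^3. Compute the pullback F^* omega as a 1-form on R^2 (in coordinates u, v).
F^* omega = (-12*u*v^2 + 18*u*v + 18*v^2 + 8*v + 6) du + (-12*u^2*v + 18*u^2 + 24*u*v^2 - 18*u*v + 8*u - 36*v^2 - 24*v + 6) dv

Using F^*(f dg) = (f ∘ F) d(g ∘ F), substitute each coordinate x_i by F_i(u, v) in f_i, and replace dx_i by d F_i = (∂F_i/∂u) du + (∂F_i/∂v) dv.
  For the x component: f_1(F) = -2; d F_1 = (2*v - 3) du + (2*u - 3) dv
  For the y component: f_2(F) = 3*u*v - 3*v^2 - 1; d F_2 = (0) du + (0) dv
  For the z component: f_3(F) = -4*u*v + 6*u + 6*v + 4; d F_3 = (3*v) du + (3*u - 6*v) dv
Combining and collecting du, dv coefficients:
  coeff of du: -12*u*v^2 + 18*u*v + 18*v^2 + 8*v + 6
  coeff of dv: -12*u^2*v + 18*u^2 + 24*u*v^2 - 18*u*v + 8*u - 36*v^2 - 24*v + 6
F^* omega = (-12*u*v^2 + 18*u*v + 18*v^2 + 8*v + 6) du + (-12*u^2*v + 18*u^2 + 24*u*v^2 - 18*u*v + 8*u - 36*v^2 - 24*v + 6) dv.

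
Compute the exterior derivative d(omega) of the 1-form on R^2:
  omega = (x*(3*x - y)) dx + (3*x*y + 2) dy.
d(omega) = (x + 3*y) dx ∧ dy

For a 1-form omega = sum_i f_i dx_i, the exterior derivative is
  d(omega) = sum_{i < j} (∂f_j/∂x_i - ∂f_i/∂x_j) dx_i ∧ dx_j.
  coefficient of dx ∧ dy: ∂f_2/∂x - ∂f_1/∂y = ∂(3*x*y + 2)/∂x - ∂(x*(3*x - y))/∂y = x + 3*y
Assembling: d(omega) = (x + 3*y) dx ∧ dy.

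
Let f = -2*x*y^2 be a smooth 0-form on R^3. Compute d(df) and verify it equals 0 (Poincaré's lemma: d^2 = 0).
d(df) = 0

Step 1: df = sum_i (∂f/∂x_i) dx_i = (-2*y^2) dx + (-4*x*y) dy + (0) dz.
Step 2: Apply d again. Using the 1-form formula, the coefficient of dx ∧ dy in d(df) is ∂^2 f/∂x ∂y - ∂^2 f/∂y ∂x = (-4*y) - (-4*y) = 0 (equality of mixed partials for smooth f).
Similarly for dx ∧ dz and dy ∧ dz — all coefficients vanish. So d(df) = 0.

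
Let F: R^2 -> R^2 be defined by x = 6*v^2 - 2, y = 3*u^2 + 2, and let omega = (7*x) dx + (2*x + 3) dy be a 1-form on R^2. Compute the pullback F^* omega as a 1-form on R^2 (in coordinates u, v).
F^* omega = (6*u*(12*v^2 - 1)) du + (504*v^3 - 168*v) dv

Using F^*(f dg) = (f ∘ F) d(g ∘ F), substitute each coordinate x_i by F_i(u, v) in f_i, and replace dx_i by d F_i = (∂F_i/∂u) du + (∂F_i/∂v) dv.
  For the x component: f_1(F) = 42*v^2 - 14; d F_1 = (0) du + (12*v) dv
  For the y component: f_2(F) = 12*v^2 - 1; d F_2 = (6*u) du + (0) dv
Combining and collecting du, dv coefficients:
  coeff of du: 6*u*(12*v^2 - 1)
  coeff of dv: 504*v^3 - 168*v
F^* omega = (6*u*(12*v^2 - 1)) du + (504*v^3 - 168*v) dv.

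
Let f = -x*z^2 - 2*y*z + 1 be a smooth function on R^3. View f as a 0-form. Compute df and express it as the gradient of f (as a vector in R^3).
df = (-z^2) dx + (-2*z) dy + (-2*x*z - 2*y) dz; grad f = (-z^2, -2*z, -2*x*z - 2*y)

For a 0-form f, d f = (∂f/∂x) dx + (∂f/∂y) dy + (∂f/∂z) dz. The components of the vector representation are exactly the entries of grad f in Cartesian coordinates:
  ∂f/∂x = -z^2
  ∂f/∂y = -2*z
  ∂f/∂z = -2*x*z - 2*y.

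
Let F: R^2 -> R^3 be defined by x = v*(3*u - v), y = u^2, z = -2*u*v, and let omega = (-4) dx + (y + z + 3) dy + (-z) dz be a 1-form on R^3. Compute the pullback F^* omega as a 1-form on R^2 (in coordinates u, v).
F^* omega = (2*u^3 - 4*u^2*v - 4*u*v^2 + 6*u - 12*v) du + (-4*u^2*v - 12*u + 8*v) dv

Using F^*(f dg) = (f ∘ F) d(g ∘ F), substitute each coordinate x_i by F_i(u, v) in f_i, and replace dx_i by d F_i = (∂F_i/∂u) du + (∂F_i/∂v) dv.
  For the x component: f_1(F) = -4; d F_1 = (3*v) du + (3*u - 2*v) dv
  For the y component: f_2(F) = u^2 - 2*u*v + 3; d F_2 = (2*u) du + (0) dv
  For the z component: f_3(F) = 2*u*v; d F_3 = (-2*v) du + (-2*u) dv
Combining and collecting du, dv coefficients:
  coeff of du: 2*u^3 - 4*u^2*v - 4*u*v^2 + 6*u - 12*v
  coeff of dv: -4*u^2*v - 12*u + 8*v
F^* omega = (2*u^3 - 4*u^2*v - 4*u*v^2 + 6*u - 12*v) du + (-4*u^2*v - 12*u + 8*v) dv.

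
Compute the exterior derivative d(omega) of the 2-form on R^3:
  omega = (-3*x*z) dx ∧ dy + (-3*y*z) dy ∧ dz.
d(omega) = (-3*x) dx ∧ dy ∧ dz

For a 2-form omega = sum_{i<j} g_{ij} dx_i ∧ dx_j, the exterior derivative is
  d(omega) = sum_{i<j} d(g_{ij}) ∧ dx_i ∧ dx_j = sum_{i<j, k} (∂g_{ij}/∂x_k) dx_k ∧ dx_i ∧ dx_j.
Expand each term, using dx_k ∧ dx_i ∧ dx_j = sgn(permutation) dx_{(a)} ∧ dx_{(b)} ∧ dx_{(c)} with (a < b < c) sorted:
  d(-3*x*z) includes (∂/∂z)(-3*x*z) dz = (-3*x) dz, which multiplied by dx ∧ dy gives (-3*x) dx ∧ dy ∧ dz
Collecting like 3-forms: d(omega) = (-3*x) dx ∧ dy ∧ dz.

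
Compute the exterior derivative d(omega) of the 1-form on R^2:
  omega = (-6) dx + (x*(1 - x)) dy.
d(omega) = (1 - 2*x) dx ∧ dy

For a 1-form omega = sum_i f_i dx_i, the exterior derivative is
  d(omega) = sum_{i < j} (∂f_j/∂x_i - ∂f_i/∂x_j) dx_i ∧ dx_j.
  coefficient of dx ∧ dy: ∂f_2/∂x - ∂f_1/∂y = ∂(x*(1 - x))/∂x - ∂(-6)/∂y = 1 - 2*x
Assembling: d(omega) = (1 - 2*x) dx ∧ dy.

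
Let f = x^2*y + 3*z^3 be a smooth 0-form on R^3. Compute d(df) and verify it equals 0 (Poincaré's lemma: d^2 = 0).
d(df) = 0

Step 1: df = sum_i (∂f/∂x_i) dx_i = (2*x*y) dx + (x^2) dy + (9*z^2) dz.
Step 2: Apply d again. Using the 1-form formula, the coefficient of dx ∧ dy in d(df) is ∂^2 f/∂x ∂y - ∂^2 f/∂y ∂x = (2*x) - (2*x) = 0 (equality of mixed partials for smooth f).
Similarly for dx ∧ dz and dy ∧ dz — all coefficients vanish. So d(df) = 0.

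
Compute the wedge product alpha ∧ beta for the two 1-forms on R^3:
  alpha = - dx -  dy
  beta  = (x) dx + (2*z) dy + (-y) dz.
alpha ∧ beta = (x - 2*z) dx ∧ dy + (y) dx ∧ dz + (y) dy ∧ dz

Distribute the wedge, using dx_i ∧ dx_j = -dx_j ∧ dx_i and dx_i ∧ dx_i = 0. For each pair (i, j) with i < j, the coefficient of dx_i ∧ dx_j in alpha ∧ beta is (alpha_i * beta_j - alpha_j * beta_i). Collecting: alpha ∧ beta = (x - 2*z) dx ∧ dy + (y) dx ∧ dz + (y) dy ∧ dz.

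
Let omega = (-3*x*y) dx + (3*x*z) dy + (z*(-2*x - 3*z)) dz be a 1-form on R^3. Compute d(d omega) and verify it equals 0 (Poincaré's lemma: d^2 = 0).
d(d omega) = 0

Step 1: d omega = sum_{i<j} (∂f_j/∂x_i - ∂f_i/∂x_j) dx_i ∧ dx_j:
  coeff of dx ∧ dy: 3*x + 3*z
  coeff of dx ∧ dz: -2*z
  coeff of dy ∧ dz: -3*x
Step 2: Apply d again to each 2-form coefficient. The only possible 3-form in R^3 is dx ∧ dy ∧ dz, with coefficient
  ∂(coeff of dy∧dz)/∂x - ∂(coeff of dx∧dz)/∂y + ∂(coeff of dx∧dy)/∂z
  = ∂/∂x (-3*x) - ∂/∂y (-2*z) + ∂/∂z (3*x + 3*z).
Each of these terms simplifies to sums of mixed partials that cancel in pairs. The result is 0 (by equality of mixed partials for smooth functions — Schwarz / Clairaut).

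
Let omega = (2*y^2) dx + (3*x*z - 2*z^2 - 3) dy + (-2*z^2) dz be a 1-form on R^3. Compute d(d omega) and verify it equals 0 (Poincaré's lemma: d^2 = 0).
d(d omega) = 0

Step 1: d omega = sum_{i<j} (∂f_j/∂x_i - ∂f_i/∂x_j) dx_i ∧ dx_j:
  coeff of dx ∧ dy: -4*y + 3*z
  coeff of dx ∧ dz: 0
  coeff of dy ∧ dz: -3*x + 4*z
Step 2: Apply d again to each 2-form coefficient. The only possible 3-form in R^3 is dx ∧ dy ∧ dz, with coefficient
  ∂(coeff of dy∧dz)/∂x - ∂(coeff of dx∧dz)/∂y + ∂(coeff of dx∧dy)/∂z
  = ∂/∂x (-3*x + 4*z) - ∂/∂y (0) + ∂/∂z (-4*y + 3*z).
Each of these terms simplifies to sums of mixed partials that cancel in pairs. The result is 0 (by equality of mixed partials for smooth functions — Schwarz / Clairaut).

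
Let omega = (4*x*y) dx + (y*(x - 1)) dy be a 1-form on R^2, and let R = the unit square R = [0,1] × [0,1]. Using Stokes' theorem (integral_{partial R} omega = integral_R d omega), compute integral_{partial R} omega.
integral_(partial R) omega = -3/2

Stokes: integral_partial_R omega = integral_R d omega with d omega = (∂Q/∂x - ∂P/∂y) dx ∧ dy.
  ∂Q/∂x = y
  ∂P/∂y = 4*x
  integrand = ∂Q/∂x - ∂P/∂y = -4*x + y.
Integrating over R: integral_0^1 integral_0^1 (-4*x + y) dx dy = -3/2.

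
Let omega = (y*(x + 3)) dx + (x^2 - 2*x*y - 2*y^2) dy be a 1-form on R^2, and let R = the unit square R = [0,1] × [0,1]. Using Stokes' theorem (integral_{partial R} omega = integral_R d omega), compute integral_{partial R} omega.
integral_(partial R) omega = -7/2

Stokes: integral_partial_R omega = integral_R d omega with d omega = (∂Q/∂x - ∂P/∂y) dx ∧ dy.
  ∂Q/∂x = 2*x - 2*y
  ∂P/∂y = x + 3
  integrand = ∂Q/∂x - ∂P/∂y = x - 2*y - 3.
Integrating over R: integral_0^1 integral_0^1 (x - 2*y - 3) dx dy = -7/2.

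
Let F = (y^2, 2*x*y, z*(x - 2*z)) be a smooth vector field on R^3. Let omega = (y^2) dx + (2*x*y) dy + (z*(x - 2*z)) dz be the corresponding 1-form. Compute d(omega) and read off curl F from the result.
d(omega) = (0) dy ∧ dz + (-z) dz ∧ dx + (0) dx ∧ dy; curl F = (0, -z, 0)

d omega = sum_{i<j} (∂f_j/∂x_i - ∂f_i/∂x_j) dx_i ∧ dx_j. Under the identification (dy ∧ dz, dz ∧ dx, dx ∧ dy) ↔ (e_x, e_y, e_z), the coefficients are exactly the components of curl F. Compute:
  ∂R/∂y - ∂Q/∂z = (0) - (0) = 0
  ∂P/∂z - ∂R/∂x = (0) - (z) = -z
  ∂Q/∂x - ∂P/∂y = (2*y) - (2*y) = 0.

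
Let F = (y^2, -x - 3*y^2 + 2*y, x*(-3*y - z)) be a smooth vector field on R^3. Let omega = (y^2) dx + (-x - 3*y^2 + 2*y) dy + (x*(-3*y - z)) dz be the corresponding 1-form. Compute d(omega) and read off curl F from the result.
d(omega) = (-3*x) dy ∧ dz + (3*y + z) dz ∧ dx + (-2*y - 1) dx ∧ dy; curl F = (-3*x, 3*y + z, -2*y - 1)

d omega = sum_{i<j} (∂f_j/∂x_i - ∂f_i/∂x_j) dx_i ∧ dx_j. Under the identification (dy ∧ dz, dz ∧ dx, dx ∧ dy) ↔ (e_x, e_y, e_z), the coefficients are exactly the components of curl F. Compute:
  ∂R/∂y - ∂Q/∂z = (-3*x) - (0) = -3*x
  ∂P/∂z - ∂R/∂x = (0) - (-3*y - z) = 3*y + z
  ∂Q/∂x - ∂P/∂y = (-1) - (2*y) = -2*y - 1.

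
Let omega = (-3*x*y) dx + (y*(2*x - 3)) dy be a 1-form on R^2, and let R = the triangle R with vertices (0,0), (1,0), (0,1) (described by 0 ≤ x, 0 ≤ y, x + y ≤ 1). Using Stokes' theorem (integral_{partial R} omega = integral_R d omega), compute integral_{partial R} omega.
integral_(partial R) omega = 5/6

Stokes: integral_partial_R omega = integral_R d omega with d omega = (∂Q/∂x - ∂P/∂y) dx ∧ dy.
  ∂Q/∂x = 2*y
  ∂P/∂y = -3*x
  integrand = ∂Q/∂x - ∂P/∂y = 3*x + 2*y.
Integrating over R: integral_0^1 integral_0^{1-x} (3*x + 2*y) dy dx = 5/6.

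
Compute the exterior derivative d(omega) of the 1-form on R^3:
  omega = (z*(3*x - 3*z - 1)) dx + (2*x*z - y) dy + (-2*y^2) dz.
d(omega) = (2*z) dx ∧ dy + (-3*x + 6*z + 1) dx ∧ dz + (-2*x - 4*y) dy ∧ dz

For a 1-form omega = sum_i f_i dx_i, the exterior derivative is
  d(omega) = sum_{i < j} (∂f_j/∂x_i - ∂f_i/∂x_j) dx_i ∧ dx_j.
  coefficient of dx ∧ dy: ∂f_2/∂x - ∂f_1/∂y = ∂(2*x*z - y)/∂x - ∂(z*(3*x - 3*z - 1))/∂y = 2*z
  coefficient of dx ∧ dz: ∂f_3/∂x - ∂f_1/∂z = ∂(-2*y^2)/∂x - ∂(z*(3*x - 3*z - 1))/∂z = -3*x + 6*z + 1
  coefficient of dy ∧ dz: ∂f_3/∂y - ∂f_2/∂z = ∂(-2*y^2)/∂y - ∂(2*x*z - y)/∂z = -2*x - 4*y
Assembling: d(omega) = (2*z) dx ∧ dy + (-3*x + 6*z + 1) dx ∧ dz + (-2*x - 4*y) dy ∧ dz.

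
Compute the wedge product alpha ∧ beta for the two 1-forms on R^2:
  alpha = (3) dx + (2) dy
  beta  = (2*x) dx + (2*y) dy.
alpha ∧ beta = (-4*x + 6*y) dx ∧ dy

Distribute the wedge, using dx_i ∧ dx_j = -dx_j ∧ dx_i and dx_i ∧ dx_i = 0. For each pair (i, j) with i < j, the coefficient of dx_i ∧ dx_j in alpha ∧ beta is (alpha_i * beta_j - alpha_j * beta_i). Collecting: alpha ∧ beta = (-4*x + 6*y) dx ∧ dy.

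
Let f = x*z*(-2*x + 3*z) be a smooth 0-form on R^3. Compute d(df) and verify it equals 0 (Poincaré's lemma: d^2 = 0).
d(df) = 0

Step 1: df = sum_i (∂f/∂x_i) dx_i = (z*(-4*x + 3*z)) dx + (0) dy + (2*x*(-x + 3*z)) dz.
Step 2: Apply d again. Using the 1-form formula, the coefficient of dx ∧ dy in d(df) is ∂^2 f/∂x ∂y - ∂^2 f/∂y ∂x = (0) - (0) = 0 (equality of mixed partials for smooth f).
Similarly for dx ∧ dz and dy ∧ dz — all coefficients vanish. So d(df) = 0.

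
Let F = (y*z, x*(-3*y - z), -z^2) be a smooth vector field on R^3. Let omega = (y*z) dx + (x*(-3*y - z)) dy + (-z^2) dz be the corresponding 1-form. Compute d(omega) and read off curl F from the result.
d(omega) = (x) dy ∧ dz + (y) dz ∧ dx + (-3*y - 2*z) dx ∧ dy; curl F = (x, y, -3*y - 2*z)

d omega = sum_{i<j} (∂f_j/∂x_i - ∂f_i/∂x_j) dx_i ∧ dx_j. Under the identification (dy ∧ dz, dz ∧ dx, dx ∧ dy) ↔ (e_x, e_y, e_z), the coefficients are exactly the components of curl F. Compute:
  ∂R/∂y - ∂Q/∂z = (0) - (-x) = x
  ∂P/∂z - ∂R/∂x = (y) - (0) = y
  ∂Q/∂x - ∂P/∂y = (-3*y - z) - (z) = -3*y - 2*z.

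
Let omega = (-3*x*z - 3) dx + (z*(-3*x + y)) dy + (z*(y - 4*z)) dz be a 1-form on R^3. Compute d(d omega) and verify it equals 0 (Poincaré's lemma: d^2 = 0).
d(d omega) = 0

Step 1: d omega = sum_{i<j} (∂f_j/∂x_i - ∂f_i/∂x_j) dx_i ∧ dx_j:
  coeff of dx ∧ dy: -3*z
  coeff of dx ∧ dz: 3*x
  coeff of dy ∧ dz: 3*x - y + z
Step 2: Apply d again to each 2-form coefficient. The only possible 3-form in R^3 is dx ∧ dy ∧ dz, with coefficient
  ∂(coeff of dy∧dz)/∂x - ∂(coeff of dx∧dz)/∂y + ∂(coeff of dx∧dy)/∂z
  = ∂/∂x (3*x - y + z) - ∂/∂y (3*x) + ∂/∂z (-3*z).
Each of these terms simplifies to sums of mixed partials that cancel in pairs. The result is 0 (by equality of mixed partials for smooth functions — Schwarz / Clairaut).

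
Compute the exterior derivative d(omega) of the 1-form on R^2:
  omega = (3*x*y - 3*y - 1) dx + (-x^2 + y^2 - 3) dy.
d(omega) = (3 - 5*x) dx ∧ dy

For a 1-form omega = sum_i f_i dx_i, the exterior derivative is
  d(omega) = sum_{i < j} (∂f_j/∂x_i - ∂f_i/∂x_j) dx_i ∧ dx_j.
  coefficient of dx ∧ dy: ∂f_2/∂x - ∂f_1/∂y = ∂(-x^2 + y^2 - 3)/∂x - ∂(3*x*y - 3*y - 1)/∂y = 3 - 5*x
Assembling: d(omega) = (3 - 5*x) dx ∧ dy.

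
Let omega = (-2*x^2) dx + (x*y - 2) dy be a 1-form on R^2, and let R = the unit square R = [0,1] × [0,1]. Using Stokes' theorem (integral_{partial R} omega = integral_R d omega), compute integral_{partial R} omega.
integral_(partial R) omega = 1/2

Stokes: integral_partial_R omega = integral_R d omega with d omega = (∂Q/∂x - ∂P/∂y) dx ∧ dy.
  ∂Q/∂x = y
  ∂P/∂y = 0
  integrand = ∂Q/∂x - ∂P/∂y = y.
Integrating over R: integral_0^1 integral_0^1 (y) dx dy = 1/2.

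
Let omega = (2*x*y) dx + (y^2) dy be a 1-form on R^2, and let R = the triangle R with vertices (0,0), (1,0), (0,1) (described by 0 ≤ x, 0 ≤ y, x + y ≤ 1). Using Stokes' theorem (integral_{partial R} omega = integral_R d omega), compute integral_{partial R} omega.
integral_(partial R) omega = -1/3

Stokes: integral_partial_R omega = integral_R d omega with d omega = (∂Q/∂x - ∂P/∂y) dx ∧ dy.
  ∂Q/∂x = 0
  ∂P/∂y = 2*x
  integrand = ∂Q/∂x - ∂P/∂y = -2*x.
Integrating over R: integral_0^1 integral_0^{1-x} (-2*x) dy dx = -1/3.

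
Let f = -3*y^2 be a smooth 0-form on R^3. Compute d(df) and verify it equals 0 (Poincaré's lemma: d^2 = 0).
d(df) = 0

Step 1: df = sum_i (∂f/∂x_i) dx_i = (0) dx + (-6*y) dy + (0) dz.
Step 2: Apply d again. Using the 1-form formula, the coefficient of dx ∧ dy in d(df) is ∂^2 f/∂x ∂y - ∂^2 f/∂y ∂x = (0) - (0) = 0 (equality of mixed partials for smooth f).
Similarly for dx ∧ dz and dy ∧ dz — all coefficients vanish. So d(df) = 0.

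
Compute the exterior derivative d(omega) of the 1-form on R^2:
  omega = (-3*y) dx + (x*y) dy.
d(omega) = (y + 3) dx ∧ dy

For a 1-form omega = sum_i f_i dx_i, the exterior derivative is
  d(omega) = sum_{i < j} (∂f_j/∂x_i - ∂f_i/∂x_j) dx_i ∧ dx_j.
  coefficient of dx ∧ dy: ∂f_2/∂x - ∂f_1/∂y = ∂(x*y)/∂x - ∂(-3*y)/∂y = y + 3
Assembling: d(omega) = (y + 3) dx ∧ dy.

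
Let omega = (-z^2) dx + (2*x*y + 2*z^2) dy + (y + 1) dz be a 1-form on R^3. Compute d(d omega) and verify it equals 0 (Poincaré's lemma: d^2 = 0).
d(d omega) = 0

Step 1: d omega = sum_{i<j} (∂f_j/∂x_i - ∂f_i/∂x_j) dx_i ∧ dx_j:
  coeff of dx ∧ dy: 2*y
  coeff of dx ∧ dz: 2*z
  coeff of dy ∧ dz: 1 - 4*z
Step 2: Apply d again to each 2-form coefficient. The only possible 3-form in R^3 is dx ∧ dy ∧ dz, with coefficient
  ∂(coeff of dy∧dz)/∂x - ∂(coeff of dx∧dz)/∂y + ∂(coeff of dx∧dy)/∂z
  = ∂/∂x (1 - 4*z) - ∂/∂y (2*z) + ∂/∂z (2*y).
Each of these terms simplifies to sums of mixed partials that cancel in pairs. The result is 0 (by equality of mixed partials for smooth functions — Schwarz / Clairaut).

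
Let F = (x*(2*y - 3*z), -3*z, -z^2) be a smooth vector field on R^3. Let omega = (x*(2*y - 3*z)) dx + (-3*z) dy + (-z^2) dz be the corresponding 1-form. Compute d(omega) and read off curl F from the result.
d(omega) = (3) dy ∧ dz + (-3*x) dz ∧ dx + (-2*x) dx ∧ dy; curl F = (3, -3*x, -2*x)

d omega = sum_{i<j} (∂f_j/∂x_i - ∂f_i/∂x_j) dx_i ∧ dx_j. Under the identification (dy ∧ dz, dz ∧ dx, dx ∧ dy) ↔ (e_x, e_y, e_z), the coefficients are exactly the components of curl F. Compute:
  ∂R/∂y - ∂Q/∂z = (0) - (-3) = 3
  ∂P/∂z - ∂R/∂x = (-3*x) - (0) = -3*x
  ∂Q/∂x - ∂P/∂y = (0) - (2*x) = -2*x.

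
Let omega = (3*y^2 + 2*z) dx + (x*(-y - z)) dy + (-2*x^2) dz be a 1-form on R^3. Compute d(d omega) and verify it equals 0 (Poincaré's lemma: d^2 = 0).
d(d omega) = 0

Step 1: d omega = sum_{i<j} (∂f_j/∂x_i - ∂f_i/∂x_j) dx_i ∧ dx_j:
  coeff of dx ∧ dy: -7*y - z
  coeff of dx ∧ dz: -4*x - 2
  coeff of dy ∧ dz: x
Step 2: Apply d again to each 2-form coefficient. The only possible 3-form in R^3 is dx ∧ dy ∧ dz, with coefficient
  ∂(coeff of dy∧dz)/∂x - ∂(coeff of dx∧dz)/∂y + ∂(coeff of dx∧dy)/∂z
  = ∂/∂x (x) - ∂/∂y (-4*x - 2) + ∂/∂z (-7*y - z).
Each of these terms simplifies to sums of mixed partials that cancel in pairs. The result is 0 (by equality of mixed partials for smooth functions — Schwarz / Clairaut).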